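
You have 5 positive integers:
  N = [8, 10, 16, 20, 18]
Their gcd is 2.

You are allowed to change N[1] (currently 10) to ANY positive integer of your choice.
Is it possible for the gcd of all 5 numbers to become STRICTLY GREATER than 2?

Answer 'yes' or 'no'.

Current gcd = 2
gcd of all OTHER numbers (without N[1]=10): gcd([8, 16, 20, 18]) = 2
The new gcd after any change is gcd(2, new_value).
This can be at most 2.
Since 2 = old gcd 2, the gcd can only stay the same or decrease.

Answer: no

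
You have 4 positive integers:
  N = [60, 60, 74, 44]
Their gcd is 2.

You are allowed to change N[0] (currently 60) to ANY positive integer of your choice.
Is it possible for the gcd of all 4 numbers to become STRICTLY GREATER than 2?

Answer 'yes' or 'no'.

Answer: no

Derivation:
Current gcd = 2
gcd of all OTHER numbers (without N[0]=60): gcd([60, 74, 44]) = 2
The new gcd after any change is gcd(2, new_value).
This can be at most 2.
Since 2 = old gcd 2, the gcd can only stay the same or decrease.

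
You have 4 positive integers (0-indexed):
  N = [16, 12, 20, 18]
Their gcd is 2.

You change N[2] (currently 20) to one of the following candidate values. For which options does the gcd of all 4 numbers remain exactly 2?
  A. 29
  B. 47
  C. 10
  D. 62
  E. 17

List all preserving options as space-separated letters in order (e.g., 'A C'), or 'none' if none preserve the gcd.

Answer: C D

Derivation:
Old gcd = 2; gcd of others (without N[2]) = 2
New gcd for candidate v: gcd(2, v). Preserves old gcd iff gcd(2, v) = 2.
  Option A: v=29, gcd(2,29)=1 -> changes
  Option B: v=47, gcd(2,47)=1 -> changes
  Option C: v=10, gcd(2,10)=2 -> preserves
  Option D: v=62, gcd(2,62)=2 -> preserves
  Option E: v=17, gcd(2,17)=1 -> changes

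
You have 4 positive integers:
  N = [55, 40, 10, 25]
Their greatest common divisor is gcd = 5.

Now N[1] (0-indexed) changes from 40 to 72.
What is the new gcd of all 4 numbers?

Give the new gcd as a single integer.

Numbers: [55, 40, 10, 25], gcd = 5
Change: index 1, 40 -> 72
gcd of the OTHER numbers (without index 1): gcd([55, 10, 25]) = 5
New gcd = gcd(g_others, new_val) = gcd(5, 72) = 1

Answer: 1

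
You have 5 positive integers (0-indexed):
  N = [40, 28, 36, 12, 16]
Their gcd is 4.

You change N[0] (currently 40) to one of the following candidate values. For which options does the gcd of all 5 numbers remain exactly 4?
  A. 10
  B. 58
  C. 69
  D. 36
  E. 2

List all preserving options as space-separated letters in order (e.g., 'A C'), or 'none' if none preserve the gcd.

Answer: D

Derivation:
Old gcd = 4; gcd of others (without N[0]) = 4
New gcd for candidate v: gcd(4, v). Preserves old gcd iff gcd(4, v) = 4.
  Option A: v=10, gcd(4,10)=2 -> changes
  Option B: v=58, gcd(4,58)=2 -> changes
  Option C: v=69, gcd(4,69)=1 -> changes
  Option D: v=36, gcd(4,36)=4 -> preserves
  Option E: v=2, gcd(4,2)=2 -> changes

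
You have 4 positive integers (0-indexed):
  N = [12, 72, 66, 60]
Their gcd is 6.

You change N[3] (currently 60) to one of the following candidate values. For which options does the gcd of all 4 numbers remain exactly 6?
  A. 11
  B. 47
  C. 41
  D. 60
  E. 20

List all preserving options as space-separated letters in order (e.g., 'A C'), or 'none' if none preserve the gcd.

Answer: D

Derivation:
Old gcd = 6; gcd of others (without N[3]) = 6
New gcd for candidate v: gcd(6, v). Preserves old gcd iff gcd(6, v) = 6.
  Option A: v=11, gcd(6,11)=1 -> changes
  Option B: v=47, gcd(6,47)=1 -> changes
  Option C: v=41, gcd(6,41)=1 -> changes
  Option D: v=60, gcd(6,60)=6 -> preserves
  Option E: v=20, gcd(6,20)=2 -> changes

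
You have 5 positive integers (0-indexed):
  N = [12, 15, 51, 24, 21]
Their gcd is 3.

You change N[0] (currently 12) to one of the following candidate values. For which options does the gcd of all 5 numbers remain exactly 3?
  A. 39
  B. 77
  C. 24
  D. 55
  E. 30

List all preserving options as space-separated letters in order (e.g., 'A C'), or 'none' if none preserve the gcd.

Old gcd = 3; gcd of others (without N[0]) = 3
New gcd for candidate v: gcd(3, v). Preserves old gcd iff gcd(3, v) = 3.
  Option A: v=39, gcd(3,39)=3 -> preserves
  Option B: v=77, gcd(3,77)=1 -> changes
  Option C: v=24, gcd(3,24)=3 -> preserves
  Option D: v=55, gcd(3,55)=1 -> changes
  Option E: v=30, gcd(3,30)=3 -> preserves

Answer: A C E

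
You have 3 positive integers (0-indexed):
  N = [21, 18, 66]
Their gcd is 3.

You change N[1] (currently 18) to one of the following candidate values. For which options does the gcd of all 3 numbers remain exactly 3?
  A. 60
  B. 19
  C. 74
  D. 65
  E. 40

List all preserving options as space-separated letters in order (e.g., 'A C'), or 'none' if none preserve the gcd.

Old gcd = 3; gcd of others (without N[1]) = 3
New gcd for candidate v: gcd(3, v). Preserves old gcd iff gcd(3, v) = 3.
  Option A: v=60, gcd(3,60)=3 -> preserves
  Option B: v=19, gcd(3,19)=1 -> changes
  Option C: v=74, gcd(3,74)=1 -> changes
  Option D: v=65, gcd(3,65)=1 -> changes
  Option E: v=40, gcd(3,40)=1 -> changes

Answer: A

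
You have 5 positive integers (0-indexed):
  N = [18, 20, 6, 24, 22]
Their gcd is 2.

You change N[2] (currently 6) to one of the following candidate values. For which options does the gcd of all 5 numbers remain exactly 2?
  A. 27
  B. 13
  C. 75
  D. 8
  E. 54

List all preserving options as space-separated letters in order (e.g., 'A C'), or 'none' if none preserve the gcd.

Old gcd = 2; gcd of others (without N[2]) = 2
New gcd for candidate v: gcd(2, v). Preserves old gcd iff gcd(2, v) = 2.
  Option A: v=27, gcd(2,27)=1 -> changes
  Option B: v=13, gcd(2,13)=1 -> changes
  Option C: v=75, gcd(2,75)=1 -> changes
  Option D: v=8, gcd(2,8)=2 -> preserves
  Option E: v=54, gcd(2,54)=2 -> preserves

Answer: D E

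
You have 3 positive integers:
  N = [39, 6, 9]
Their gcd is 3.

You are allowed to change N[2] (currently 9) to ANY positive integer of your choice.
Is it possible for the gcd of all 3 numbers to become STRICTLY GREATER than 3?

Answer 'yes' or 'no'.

Answer: no

Derivation:
Current gcd = 3
gcd of all OTHER numbers (without N[2]=9): gcd([39, 6]) = 3
The new gcd after any change is gcd(3, new_value).
This can be at most 3.
Since 3 = old gcd 3, the gcd can only stay the same or decrease.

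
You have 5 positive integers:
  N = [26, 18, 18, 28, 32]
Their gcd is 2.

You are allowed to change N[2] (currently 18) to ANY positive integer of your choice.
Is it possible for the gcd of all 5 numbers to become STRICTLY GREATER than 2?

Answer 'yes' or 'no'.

Answer: no

Derivation:
Current gcd = 2
gcd of all OTHER numbers (without N[2]=18): gcd([26, 18, 28, 32]) = 2
The new gcd after any change is gcd(2, new_value).
This can be at most 2.
Since 2 = old gcd 2, the gcd can only stay the same or decrease.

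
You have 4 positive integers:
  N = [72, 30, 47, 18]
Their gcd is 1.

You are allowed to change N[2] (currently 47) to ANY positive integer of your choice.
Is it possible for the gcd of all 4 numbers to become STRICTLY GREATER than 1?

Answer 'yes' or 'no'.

Current gcd = 1
gcd of all OTHER numbers (without N[2]=47): gcd([72, 30, 18]) = 6
The new gcd after any change is gcd(6, new_value).
This can be at most 6.
Since 6 > old gcd 1, the gcd CAN increase (e.g., set N[2] = 6).

Answer: yes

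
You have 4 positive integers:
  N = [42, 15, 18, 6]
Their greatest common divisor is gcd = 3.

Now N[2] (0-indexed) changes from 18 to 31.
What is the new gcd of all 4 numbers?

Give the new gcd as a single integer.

Numbers: [42, 15, 18, 6], gcd = 3
Change: index 2, 18 -> 31
gcd of the OTHER numbers (without index 2): gcd([42, 15, 6]) = 3
New gcd = gcd(g_others, new_val) = gcd(3, 31) = 1

Answer: 1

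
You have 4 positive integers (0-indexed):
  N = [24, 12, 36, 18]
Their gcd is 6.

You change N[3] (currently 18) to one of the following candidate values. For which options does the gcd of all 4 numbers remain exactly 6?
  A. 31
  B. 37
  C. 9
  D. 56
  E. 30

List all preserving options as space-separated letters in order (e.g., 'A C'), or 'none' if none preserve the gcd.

Old gcd = 6; gcd of others (without N[3]) = 12
New gcd for candidate v: gcd(12, v). Preserves old gcd iff gcd(12, v) = 6.
  Option A: v=31, gcd(12,31)=1 -> changes
  Option B: v=37, gcd(12,37)=1 -> changes
  Option C: v=9, gcd(12,9)=3 -> changes
  Option D: v=56, gcd(12,56)=4 -> changes
  Option E: v=30, gcd(12,30)=6 -> preserves

Answer: E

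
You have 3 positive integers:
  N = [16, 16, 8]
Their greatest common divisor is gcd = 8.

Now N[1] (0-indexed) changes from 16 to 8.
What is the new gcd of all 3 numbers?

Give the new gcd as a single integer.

Numbers: [16, 16, 8], gcd = 8
Change: index 1, 16 -> 8
gcd of the OTHER numbers (without index 1): gcd([16, 8]) = 8
New gcd = gcd(g_others, new_val) = gcd(8, 8) = 8

Answer: 8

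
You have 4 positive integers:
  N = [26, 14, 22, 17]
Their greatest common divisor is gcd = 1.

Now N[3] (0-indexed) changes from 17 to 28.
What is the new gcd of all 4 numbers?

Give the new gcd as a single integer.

Numbers: [26, 14, 22, 17], gcd = 1
Change: index 3, 17 -> 28
gcd of the OTHER numbers (without index 3): gcd([26, 14, 22]) = 2
New gcd = gcd(g_others, new_val) = gcd(2, 28) = 2

Answer: 2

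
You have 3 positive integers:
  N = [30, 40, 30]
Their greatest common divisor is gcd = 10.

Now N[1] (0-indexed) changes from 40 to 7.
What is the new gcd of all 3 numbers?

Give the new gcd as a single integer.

Answer: 1

Derivation:
Numbers: [30, 40, 30], gcd = 10
Change: index 1, 40 -> 7
gcd of the OTHER numbers (without index 1): gcd([30, 30]) = 30
New gcd = gcd(g_others, new_val) = gcd(30, 7) = 1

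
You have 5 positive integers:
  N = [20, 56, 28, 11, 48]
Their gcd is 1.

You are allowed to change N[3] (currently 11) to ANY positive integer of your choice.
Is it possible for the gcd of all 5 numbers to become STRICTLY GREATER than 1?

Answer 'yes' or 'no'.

Answer: yes

Derivation:
Current gcd = 1
gcd of all OTHER numbers (without N[3]=11): gcd([20, 56, 28, 48]) = 4
The new gcd after any change is gcd(4, new_value).
This can be at most 4.
Since 4 > old gcd 1, the gcd CAN increase (e.g., set N[3] = 4).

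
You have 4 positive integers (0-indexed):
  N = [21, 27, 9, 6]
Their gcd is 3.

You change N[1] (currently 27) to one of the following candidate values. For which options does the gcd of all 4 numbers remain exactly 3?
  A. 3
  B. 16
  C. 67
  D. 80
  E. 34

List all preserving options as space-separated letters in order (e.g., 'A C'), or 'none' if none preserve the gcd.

Old gcd = 3; gcd of others (without N[1]) = 3
New gcd for candidate v: gcd(3, v). Preserves old gcd iff gcd(3, v) = 3.
  Option A: v=3, gcd(3,3)=3 -> preserves
  Option B: v=16, gcd(3,16)=1 -> changes
  Option C: v=67, gcd(3,67)=1 -> changes
  Option D: v=80, gcd(3,80)=1 -> changes
  Option E: v=34, gcd(3,34)=1 -> changes

Answer: A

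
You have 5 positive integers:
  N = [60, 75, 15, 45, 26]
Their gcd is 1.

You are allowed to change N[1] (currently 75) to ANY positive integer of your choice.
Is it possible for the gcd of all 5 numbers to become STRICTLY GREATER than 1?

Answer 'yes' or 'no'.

Current gcd = 1
gcd of all OTHER numbers (without N[1]=75): gcd([60, 15, 45, 26]) = 1
The new gcd after any change is gcd(1, new_value).
This can be at most 1.
Since 1 = old gcd 1, the gcd can only stay the same or decrease.

Answer: no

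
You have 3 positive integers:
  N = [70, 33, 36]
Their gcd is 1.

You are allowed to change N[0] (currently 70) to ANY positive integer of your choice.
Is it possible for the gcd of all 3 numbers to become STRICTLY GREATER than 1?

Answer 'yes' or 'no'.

Answer: yes

Derivation:
Current gcd = 1
gcd of all OTHER numbers (without N[0]=70): gcd([33, 36]) = 3
The new gcd after any change is gcd(3, new_value).
This can be at most 3.
Since 3 > old gcd 1, the gcd CAN increase (e.g., set N[0] = 3).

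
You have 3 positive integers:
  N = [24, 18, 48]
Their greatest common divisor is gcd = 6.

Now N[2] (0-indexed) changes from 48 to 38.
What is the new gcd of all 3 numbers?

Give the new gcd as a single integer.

Numbers: [24, 18, 48], gcd = 6
Change: index 2, 48 -> 38
gcd of the OTHER numbers (without index 2): gcd([24, 18]) = 6
New gcd = gcd(g_others, new_val) = gcd(6, 38) = 2

Answer: 2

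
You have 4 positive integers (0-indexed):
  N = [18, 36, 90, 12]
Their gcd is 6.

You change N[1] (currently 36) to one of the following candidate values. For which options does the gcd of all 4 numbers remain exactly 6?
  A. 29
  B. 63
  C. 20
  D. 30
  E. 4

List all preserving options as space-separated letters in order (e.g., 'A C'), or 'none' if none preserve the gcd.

Answer: D

Derivation:
Old gcd = 6; gcd of others (without N[1]) = 6
New gcd for candidate v: gcd(6, v). Preserves old gcd iff gcd(6, v) = 6.
  Option A: v=29, gcd(6,29)=1 -> changes
  Option B: v=63, gcd(6,63)=3 -> changes
  Option C: v=20, gcd(6,20)=2 -> changes
  Option D: v=30, gcd(6,30)=6 -> preserves
  Option E: v=4, gcd(6,4)=2 -> changes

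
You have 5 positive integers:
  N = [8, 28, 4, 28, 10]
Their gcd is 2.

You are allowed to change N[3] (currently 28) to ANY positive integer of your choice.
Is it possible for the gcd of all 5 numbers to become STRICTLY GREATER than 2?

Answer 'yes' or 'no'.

Answer: no

Derivation:
Current gcd = 2
gcd of all OTHER numbers (without N[3]=28): gcd([8, 28, 4, 10]) = 2
The new gcd after any change is gcd(2, new_value).
This can be at most 2.
Since 2 = old gcd 2, the gcd can only stay the same or decrease.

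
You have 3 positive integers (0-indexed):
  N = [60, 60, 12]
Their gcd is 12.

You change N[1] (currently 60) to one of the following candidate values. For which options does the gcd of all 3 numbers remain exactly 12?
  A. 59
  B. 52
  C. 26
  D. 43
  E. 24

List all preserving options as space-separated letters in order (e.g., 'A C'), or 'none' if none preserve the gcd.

Old gcd = 12; gcd of others (without N[1]) = 12
New gcd for candidate v: gcd(12, v). Preserves old gcd iff gcd(12, v) = 12.
  Option A: v=59, gcd(12,59)=1 -> changes
  Option B: v=52, gcd(12,52)=4 -> changes
  Option C: v=26, gcd(12,26)=2 -> changes
  Option D: v=43, gcd(12,43)=1 -> changes
  Option E: v=24, gcd(12,24)=12 -> preserves

Answer: E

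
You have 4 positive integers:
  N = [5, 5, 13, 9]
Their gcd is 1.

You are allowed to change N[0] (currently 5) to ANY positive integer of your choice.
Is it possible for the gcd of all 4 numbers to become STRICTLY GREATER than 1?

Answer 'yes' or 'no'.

Current gcd = 1
gcd of all OTHER numbers (without N[0]=5): gcd([5, 13, 9]) = 1
The new gcd after any change is gcd(1, new_value).
This can be at most 1.
Since 1 = old gcd 1, the gcd can only stay the same or decrease.

Answer: no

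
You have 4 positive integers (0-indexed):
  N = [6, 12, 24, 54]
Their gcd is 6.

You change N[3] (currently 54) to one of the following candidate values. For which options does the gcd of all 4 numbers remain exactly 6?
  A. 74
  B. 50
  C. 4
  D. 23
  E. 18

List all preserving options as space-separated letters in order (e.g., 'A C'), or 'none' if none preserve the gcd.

Answer: E

Derivation:
Old gcd = 6; gcd of others (without N[3]) = 6
New gcd for candidate v: gcd(6, v). Preserves old gcd iff gcd(6, v) = 6.
  Option A: v=74, gcd(6,74)=2 -> changes
  Option B: v=50, gcd(6,50)=2 -> changes
  Option C: v=4, gcd(6,4)=2 -> changes
  Option D: v=23, gcd(6,23)=1 -> changes
  Option E: v=18, gcd(6,18)=6 -> preserves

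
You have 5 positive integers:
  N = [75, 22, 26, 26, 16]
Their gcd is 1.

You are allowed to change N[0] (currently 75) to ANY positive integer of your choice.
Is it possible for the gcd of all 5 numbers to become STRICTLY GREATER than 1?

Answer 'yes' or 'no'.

Current gcd = 1
gcd of all OTHER numbers (without N[0]=75): gcd([22, 26, 26, 16]) = 2
The new gcd after any change is gcd(2, new_value).
This can be at most 2.
Since 2 > old gcd 1, the gcd CAN increase (e.g., set N[0] = 2).

Answer: yes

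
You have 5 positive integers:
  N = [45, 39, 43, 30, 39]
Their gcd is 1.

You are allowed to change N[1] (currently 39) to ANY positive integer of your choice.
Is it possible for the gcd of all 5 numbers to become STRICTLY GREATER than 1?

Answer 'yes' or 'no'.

Current gcd = 1
gcd of all OTHER numbers (without N[1]=39): gcd([45, 43, 30, 39]) = 1
The new gcd after any change is gcd(1, new_value).
This can be at most 1.
Since 1 = old gcd 1, the gcd can only stay the same or decrease.

Answer: no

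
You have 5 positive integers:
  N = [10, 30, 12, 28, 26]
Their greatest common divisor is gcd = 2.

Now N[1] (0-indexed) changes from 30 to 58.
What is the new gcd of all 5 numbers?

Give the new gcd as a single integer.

Answer: 2

Derivation:
Numbers: [10, 30, 12, 28, 26], gcd = 2
Change: index 1, 30 -> 58
gcd of the OTHER numbers (without index 1): gcd([10, 12, 28, 26]) = 2
New gcd = gcd(g_others, new_val) = gcd(2, 58) = 2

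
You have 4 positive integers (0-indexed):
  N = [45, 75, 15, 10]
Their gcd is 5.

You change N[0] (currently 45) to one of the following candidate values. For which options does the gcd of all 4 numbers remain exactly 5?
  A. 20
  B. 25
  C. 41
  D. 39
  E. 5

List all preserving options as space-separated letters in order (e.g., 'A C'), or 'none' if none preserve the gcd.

Old gcd = 5; gcd of others (without N[0]) = 5
New gcd for candidate v: gcd(5, v). Preserves old gcd iff gcd(5, v) = 5.
  Option A: v=20, gcd(5,20)=5 -> preserves
  Option B: v=25, gcd(5,25)=5 -> preserves
  Option C: v=41, gcd(5,41)=1 -> changes
  Option D: v=39, gcd(5,39)=1 -> changes
  Option E: v=5, gcd(5,5)=5 -> preserves

Answer: A B E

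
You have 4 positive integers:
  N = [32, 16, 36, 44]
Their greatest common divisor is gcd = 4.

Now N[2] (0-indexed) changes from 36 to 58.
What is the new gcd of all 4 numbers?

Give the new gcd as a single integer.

Numbers: [32, 16, 36, 44], gcd = 4
Change: index 2, 36 -> 58
gcd of the OTHER numbers (without index 2): gcd([32, 16, 44]) = 4
New gcd = gcd(g_others, new_val) = gcd(4, 58) = 2

Answer: 2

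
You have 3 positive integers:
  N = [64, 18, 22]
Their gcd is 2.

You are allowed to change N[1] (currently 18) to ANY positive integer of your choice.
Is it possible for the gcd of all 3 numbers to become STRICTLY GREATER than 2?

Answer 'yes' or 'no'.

Current gcd = 2
gcd of all OTHER numbers (without N[1]=18): gcd([64, 22]) = 2
The new gcd after any change is gcd(2, new_value).
This can be at most 2.
Since 2 = old gcd 2, the gcd can only stay the same or decrease.

Answer: no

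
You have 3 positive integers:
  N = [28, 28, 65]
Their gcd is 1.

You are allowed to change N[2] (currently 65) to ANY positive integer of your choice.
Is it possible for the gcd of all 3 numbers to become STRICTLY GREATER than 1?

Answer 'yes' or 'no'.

Current gcd = 1
gcd of all OTHER numbers (without N[2]=65): gcd([28, 28]) = 28
The new gcd after any change is gcd(28, new_value).
This can be at most 28.
Since 28 > old gcd 1, the gcd CAN increase (e.g., set N[2] = 28).

Answer: yes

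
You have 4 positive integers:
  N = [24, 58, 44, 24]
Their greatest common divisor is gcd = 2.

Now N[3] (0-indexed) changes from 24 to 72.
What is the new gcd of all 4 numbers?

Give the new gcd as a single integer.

Numbers: [24, 58, 44, 24], gcd = 2
Change: index 3, 24 -> 72
gcd of the OTHER numbers (without index 3): gcd([24, 58, 44]) = 2
New gcd = gcd(g_others, new_val) = gcd(2, 72) = 2

Answer: 2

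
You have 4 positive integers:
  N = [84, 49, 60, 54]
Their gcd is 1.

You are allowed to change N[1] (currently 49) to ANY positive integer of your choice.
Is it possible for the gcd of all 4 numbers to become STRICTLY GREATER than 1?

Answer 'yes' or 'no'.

Current gcd = 1
gcd of all OTHER numbers (without N[1]=49): gcd([84, 60, 54]) = 6
The new gcd after any change is gcd(6, new_value).
This can be at most 6.
Since 6 > old gcd 1, the gcd CAN increase (e.g., set N[1] = 6).

Answer: yes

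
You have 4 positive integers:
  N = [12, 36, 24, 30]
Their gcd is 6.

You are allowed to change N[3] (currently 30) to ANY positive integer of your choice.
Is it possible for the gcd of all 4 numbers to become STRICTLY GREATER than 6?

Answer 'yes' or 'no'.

Current gcd = 6
gcd of all OTHER numbers (without N[3]=30): gcd([12, 36, 24]) = 12
The new gcd after any change is gcd(12, new_value).
This can be at most 12.
Since 12 > old gcd 6, the gcd CAN increase (e.g., set N[3] = 12).

Answer: yes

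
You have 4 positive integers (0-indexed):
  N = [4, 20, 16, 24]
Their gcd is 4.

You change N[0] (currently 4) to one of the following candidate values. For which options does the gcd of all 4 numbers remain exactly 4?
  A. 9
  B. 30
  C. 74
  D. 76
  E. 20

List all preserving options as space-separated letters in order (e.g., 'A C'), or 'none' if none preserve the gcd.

Answer: D E

Derivation:
Old gcd = 4; gcd of others (without N[0]) = 4
New gcd for candidate v: gcd(4, v). Preserves old gcd iff gcd(4, v) = 4.
  Option A: v=9, gcd(4,9)=1 -> changes
  Option B: v=30, gcd(4,30)=2 -> changes
  Option C: v=74, gcd(4,74)=2 -> changes
  Option D: v=76, gcd(4,76)=4 -> preserves
  Option E: v=20, gcd(4,20)=4 -> preserves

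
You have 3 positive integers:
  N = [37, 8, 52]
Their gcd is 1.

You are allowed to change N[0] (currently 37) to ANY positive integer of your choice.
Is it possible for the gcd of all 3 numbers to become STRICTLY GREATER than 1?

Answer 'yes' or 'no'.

Current gcd = 1
gcd of all OTHER numbers (without N[0]=37): gcd([8, 52]) = 4
The new gcd after any change is gcd(4, new_value).
This can be at most 4.
Since 4 > old gcd 1, the gcd CAN increase (e.g., set N[0] = 4).

Answer: yes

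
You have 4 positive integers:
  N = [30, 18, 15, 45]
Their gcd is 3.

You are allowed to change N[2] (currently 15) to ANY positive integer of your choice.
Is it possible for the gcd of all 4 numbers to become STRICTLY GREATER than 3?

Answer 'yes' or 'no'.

Answer: no

Derivation:
Current gcd = 3
gcd of all OTHER numbers (without N[2]=15): gcd([30, 18, 45]) = 3
The new gcd after any change is gcd(3, new_value).
This can be at most 3.
Since 3 = old gcd 3, the gcd can only stay the same or decrease.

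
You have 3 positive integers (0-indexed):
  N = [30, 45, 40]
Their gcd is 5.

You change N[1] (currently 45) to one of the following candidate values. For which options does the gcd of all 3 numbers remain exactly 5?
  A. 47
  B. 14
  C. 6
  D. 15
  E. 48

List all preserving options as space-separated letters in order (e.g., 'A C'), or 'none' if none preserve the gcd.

Answer: D

Derivation:
Old gcd = 5; gcd of others (without N[1]) = 10
New gcd for candidate v: gcd(10, v). Preserves old gcd iff gcd(10, v) = 5.
  Option A: v=47, gcd(10,47)=1 -> changes
  Option B: v=14, gcd(10,14)=2 -> changes
  Option C: v=6, gcd(10,6)=2 -> changes
  Option D: v=15, gcd(10,15)=5 -> preserves
  Option E: v=48, gcd(10,48)=2 -> changes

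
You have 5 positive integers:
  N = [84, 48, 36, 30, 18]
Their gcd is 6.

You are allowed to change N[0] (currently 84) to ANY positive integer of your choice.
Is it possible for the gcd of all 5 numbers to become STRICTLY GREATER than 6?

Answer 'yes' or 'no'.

Current gcd = 6
gcd of all OTHER numbers (without N[0]=84): gcd([48, 36, 30, 18]) = 6
The new gcd after any change is gcd(6, new_value).
This can be at most 6.
Since 6 = old gcd 6, the gcd can only stay the same or decrease.

Answer: no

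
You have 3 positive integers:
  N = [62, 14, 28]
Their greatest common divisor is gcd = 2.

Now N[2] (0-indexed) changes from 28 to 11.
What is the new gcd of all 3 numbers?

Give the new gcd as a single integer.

Numbers: [62, 14, 28], gcd = 2
Change: index 2, 28 -> 11
gcd of the OTHER numbers (without index 2): gcd([62, 14]) = 2
New gcd = gcd(g_others, new_val) = gcd(2, 11) = 1

Answer: 1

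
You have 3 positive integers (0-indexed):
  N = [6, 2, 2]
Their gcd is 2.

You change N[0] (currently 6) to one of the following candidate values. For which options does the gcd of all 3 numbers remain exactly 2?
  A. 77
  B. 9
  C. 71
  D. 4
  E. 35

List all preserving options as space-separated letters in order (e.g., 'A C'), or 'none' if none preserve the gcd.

Old gcd = 2; gcd of others (without N[0]) = 2
New gcd for candidate v: gcd(2, v). Preserves old gcd iff gcd(2, v) = 2.
  Option A: v=77, gcd(2,77)=1 -> changes
  Option B: v=9, gcd(2,9)=1 -> changes
  Option C: v=71, gcd(2,71)=1 -> changes
  Option D: v=4, gcd(2,4)=2 -> preserves
  Option E: v=35, gcd(2,35)=1 -> changes

Answer: D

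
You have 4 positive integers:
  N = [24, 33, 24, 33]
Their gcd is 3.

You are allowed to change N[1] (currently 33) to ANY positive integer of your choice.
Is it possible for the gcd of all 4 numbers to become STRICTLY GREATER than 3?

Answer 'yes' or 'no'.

Current gcd = 3
gcd of all OTHER numbers (without N[1]=33): gcd([24, 24, 33]) = 3
The new gcd after any change is gcd(3, new_value).
This can be at most 3.
Since 3 = old gcd 3, the gcd can only stay the same or decrease.

Answer: no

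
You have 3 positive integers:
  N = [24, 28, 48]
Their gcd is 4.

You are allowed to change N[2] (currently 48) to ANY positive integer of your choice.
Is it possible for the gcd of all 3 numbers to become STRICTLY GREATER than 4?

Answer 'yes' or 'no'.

Answer: no

Derivation:
Current gcd = 4
gcd of all OTHER numbers (without N[2]=48): gcd([24, 28]) = 4
The new gcd after any change is gcd(4, new_value).
This can be at most 4.
Since 4 = old gcd 4, the gcd can only stay the same or decrease.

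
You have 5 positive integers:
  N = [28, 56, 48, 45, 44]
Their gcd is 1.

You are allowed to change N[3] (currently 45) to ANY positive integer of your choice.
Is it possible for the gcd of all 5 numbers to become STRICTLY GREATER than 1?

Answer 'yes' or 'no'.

Answer: yes

Derivation:
Current gcd = 1
gcd of all OTHER numbers (without N[3]=45): gcd([28, 56, 48, 44]) = 4
The new gcd after any change is gcd(4, new_value).
This can be at most 4.
Since 4 > old gcd 1, the gcd CAN increase (e.g., set N[3] = 4).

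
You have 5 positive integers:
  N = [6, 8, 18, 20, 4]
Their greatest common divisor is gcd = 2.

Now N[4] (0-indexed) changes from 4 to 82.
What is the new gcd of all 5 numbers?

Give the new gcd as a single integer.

Answer: 2

Derivation:
Numbers: [6, 8, 18, 20, 4], gcd = 2
Change: index 4, 4 -> 82
gcd of the OTHER numbers (without index 4): gcd([6, 8, 18, 20]) = 2
New gcd = gcd(g_others, new_val) = gcd(2, 82) = 2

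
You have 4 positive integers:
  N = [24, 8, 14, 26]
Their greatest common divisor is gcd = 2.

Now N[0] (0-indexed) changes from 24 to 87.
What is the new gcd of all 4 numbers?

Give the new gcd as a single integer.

Numbers: [24, 8, 14, 26], gcd = 2
Change: index 0, 24 -> 87
gcd of the OTHER numbers (without index 0): gcd([8, 14, 26]) = 2
New gcd = gcd(g_others, new_val) = gcd(2, 87) = 1

Answer: 1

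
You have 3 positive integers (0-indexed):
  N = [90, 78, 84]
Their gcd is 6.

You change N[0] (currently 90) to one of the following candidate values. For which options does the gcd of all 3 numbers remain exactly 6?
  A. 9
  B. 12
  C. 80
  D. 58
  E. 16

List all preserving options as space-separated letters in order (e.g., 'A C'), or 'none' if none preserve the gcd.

Answer: B

Derivation:
Old gcd = 6; gcd of others (without N[0]) = 6
New gcd for candidate v: gcd(6, v). Preserves old gcd iff gcd(6, v) = 6.
  Option A: v=9, gcd(6,9)=3 -> changes
  Option B: v=12, gcd(6,12)=6 -> preserves
  Option C: v=80, gcd(6,80)=2 -> changes
  Option D: v=58, gcd(6,58)=2 -> changes
  Option E: v=16, gcd(6,16)=2 -> changes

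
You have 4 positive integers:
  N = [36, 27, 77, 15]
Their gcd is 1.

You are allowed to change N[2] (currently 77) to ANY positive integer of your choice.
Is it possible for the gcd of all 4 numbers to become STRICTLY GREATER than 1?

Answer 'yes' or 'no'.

Current gcd = 1
gcd of all OTHER numbers (without N[2]=77): gcd([36, 27, 15]) = 3
The new gcd after any change is gcd(3, new_value).
This can be at most 3.
Since 3 > old gcd 1, the gcd CAN increase (e.g., set N[2] = 3).

Answer: yes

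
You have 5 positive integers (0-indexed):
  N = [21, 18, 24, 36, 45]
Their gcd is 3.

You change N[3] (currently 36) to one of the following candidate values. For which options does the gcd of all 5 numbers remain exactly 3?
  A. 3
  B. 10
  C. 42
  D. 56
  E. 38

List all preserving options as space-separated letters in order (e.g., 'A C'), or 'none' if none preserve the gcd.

Old gcd = 3; gcd of others (without N[3]) = 3
New gcd for candidate v: gcd(3, v). Preserves old gcd iff gcd(3, v) = 3.
  Option A: v=3, gcd(3,3)=3 -> preserves
  Option B: v=10, gcd(3,10)=1 -> changes
  Option C: v=42, gcd(3,42)=3 -> preserves
  Option D: v=56, gcd(3,56)=1 -> changes
  Option E: v=38, gcd(3,38)=1 -> changes

Answer: A C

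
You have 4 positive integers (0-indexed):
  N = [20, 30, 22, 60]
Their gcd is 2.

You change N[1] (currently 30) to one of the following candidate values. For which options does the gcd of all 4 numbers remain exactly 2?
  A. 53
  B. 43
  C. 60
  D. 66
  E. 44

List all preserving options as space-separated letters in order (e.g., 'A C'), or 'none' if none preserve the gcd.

Old gcd = 2; gcd of others (without N[1]) = 2
New gcd for candidate v: gcd(2, v). Preserves old gcd iff gcd(2, v) = 2.
  Option A: v=53, gcd(2,53)=1 -> changes
  Option B: v=43, gcd(2,43)=1 -> changes
  Option C: v=60, gcd(2,60)=2 -> preserves
  Option D: v=66, gcd(2,66)=2 -> preserves
  Option E: v=44, gcd(2,44)=2 -> preserves

Answer: C D E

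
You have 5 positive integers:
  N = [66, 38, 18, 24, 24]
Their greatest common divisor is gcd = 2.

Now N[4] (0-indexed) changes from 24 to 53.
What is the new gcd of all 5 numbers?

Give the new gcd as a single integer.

Numbers: [66, 38, 18, 24, 24], gcd = 2
Change: index 4, 24 -> 53
gcd of the OTHER numbers (without index 4): gcd([66, 38, 18, 24]) = 2
New gcd = gcd(g_others, new_val) = gcd(2, 53) = 1

Answer: 1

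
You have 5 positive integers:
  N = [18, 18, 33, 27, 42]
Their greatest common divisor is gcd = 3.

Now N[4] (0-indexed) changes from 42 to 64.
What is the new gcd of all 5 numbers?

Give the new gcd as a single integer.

Numbers: [18, 18, 33, 27, 42], gcd = 3
Change: index 4, 42 -> 64
gcd of the OTHER numbers (without index 4): gcd([18, 18, 33, 27]) = 3
New gcd = gcd(g_others, new_val) = gcd(3, 64) = 1

Answer: 1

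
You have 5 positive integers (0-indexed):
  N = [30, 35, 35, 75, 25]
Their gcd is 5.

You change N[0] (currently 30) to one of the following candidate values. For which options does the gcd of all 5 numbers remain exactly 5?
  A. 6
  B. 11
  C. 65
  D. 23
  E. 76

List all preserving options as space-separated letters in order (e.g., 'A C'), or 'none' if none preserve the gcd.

Answer: C

Derivation:
Old gcd = 5; gcd of others (without N[0]) = 5
New gcd for candidate v: gcd(5, v). Preserves old gcd iff gcd(5, v) = 5.
  Option A: v=6, gcd(5,6)=1 -> changes
  Option B: v=11, gcd(5,11)=1 -> changes
  Option C: v=65, gcd(5,65)=5 -> preserves
  Option D: v=23, gcd(5,23)=1 -> changes
  Option E: v=76, gcd(5,76)=1 -> changes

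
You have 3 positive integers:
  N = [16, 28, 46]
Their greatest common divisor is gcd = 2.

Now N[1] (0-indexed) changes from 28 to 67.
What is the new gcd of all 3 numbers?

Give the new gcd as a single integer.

Answer: 1

Derivation:
Numbers: [16, 28, 46], gcd = 2
Change: index 1, 28 -> 67
gcd of the OTHER numbers (without index 1): gcd([16, 46]) = 2
New gcd = gcd(g_others, new_val) = gcd(2, 67) = 1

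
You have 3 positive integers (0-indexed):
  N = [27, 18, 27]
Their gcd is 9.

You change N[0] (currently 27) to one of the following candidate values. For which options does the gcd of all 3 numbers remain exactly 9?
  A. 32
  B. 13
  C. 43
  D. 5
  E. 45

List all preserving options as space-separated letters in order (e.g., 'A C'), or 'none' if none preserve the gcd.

Answer: E

Derivation:
Old gcd = 9; gcd of others (without N[0]) = 9
New gcd for candidate v: gcd(9, v). Preserves old gcd iff gcd(9, v) = 9.
  Option A: v=32, gcd(9,32)=1 -> changes
  Option B: v=13, gcd(9,13)=1 -> changes
  Option C: v=43, gcd(9,43)=1 -> changes
  Option D: v=5, gcd(9,5)=1 -> changes
  Option E: v=45, gcd(9,45)=9 -> preserves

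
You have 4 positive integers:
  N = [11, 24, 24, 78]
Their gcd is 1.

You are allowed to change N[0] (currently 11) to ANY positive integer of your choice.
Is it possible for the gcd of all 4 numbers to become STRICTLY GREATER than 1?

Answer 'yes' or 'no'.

Answer: yes

Derivation:
Current gcd = 1
gcd of all OTHER numbers (without N[0]=11): gcd([24, 24, 78]) = 6
The new gcd after any change is gcd(6, new_value).
This can be at most 6.
Since 6 > old gcd 1, the gcd CAN increase (e.g., set N[0] = 6).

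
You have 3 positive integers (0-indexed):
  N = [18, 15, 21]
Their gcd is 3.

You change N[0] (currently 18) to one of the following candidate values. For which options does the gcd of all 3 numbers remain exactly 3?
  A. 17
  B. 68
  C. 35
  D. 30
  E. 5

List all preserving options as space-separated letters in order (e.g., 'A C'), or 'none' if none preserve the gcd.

Old gcd = 3; gcd of others (without N[0]) = 3
New gcd for candidate v: gcd(3, v). Preserves old gcd iff gcd(3, v) = 3.
  Option A: v=17, gcd(3,17)=1 -> changes
  Option B: v=68, gcd(3,68)=1 -> changes
  Option C: v=35, gcd(3,35)=1 -> changes
  Option D: v=30, gcd(3,30)=3 -> preserves
  Option E: v=5, gcd(3,5)=1 -> changes

Answer: D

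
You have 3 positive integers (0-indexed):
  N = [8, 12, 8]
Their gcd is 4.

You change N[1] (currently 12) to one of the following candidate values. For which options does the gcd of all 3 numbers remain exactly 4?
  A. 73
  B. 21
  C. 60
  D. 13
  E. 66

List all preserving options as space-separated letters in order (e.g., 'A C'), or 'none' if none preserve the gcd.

Answer: C

Derivation:
Old gcd = 4; gcd of others (without N[1]) = 8
New gcd for candidate v: gcd(8, v). Preserves old gcd iff gcd(8, v) = 4.
  Option A: v=73, gcd(8,73)=1 -> changes
  Option B: v=21, gcd(8,21)=1 -> changes
  Option C: v=60, gcd(8,60)=4 -> preserves
  Option D: v=13, gcd(8,13)=1 -> changes
  Option E: v=66, gcd(8,66)=2 -> changes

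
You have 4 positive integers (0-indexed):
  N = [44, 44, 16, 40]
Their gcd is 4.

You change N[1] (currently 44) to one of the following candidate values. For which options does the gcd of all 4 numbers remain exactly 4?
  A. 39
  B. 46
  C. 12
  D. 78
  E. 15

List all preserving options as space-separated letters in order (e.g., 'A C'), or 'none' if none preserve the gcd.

Answer: C

Derivation:
Old gcd = 4; gcd of others (without N[1]) = 4
New gcd for candidate v: gcd(4, v). Preserves old gcd iff gcd(4, v) = 4.
  Option A: v=39, gcd(4,39)=1 -> changes
  Option B: v=46, gcd(4,46)=2 -> changes
  Option C: v=12, gcd(4,12)=4 -> preserves
  Option D: v=78, gcd(4,78)=2 -> changes
  Option E: v=15, gcd(4,15)=1 -> changes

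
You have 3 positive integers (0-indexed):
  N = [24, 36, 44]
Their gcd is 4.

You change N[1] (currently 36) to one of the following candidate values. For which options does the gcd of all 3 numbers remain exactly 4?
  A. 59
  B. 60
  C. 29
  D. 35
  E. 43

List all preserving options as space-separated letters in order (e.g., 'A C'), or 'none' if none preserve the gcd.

Old gcd = 4; gcd of others (without N[1]) = 4
New gcd for candidate v: gcd(4, v). Preserves old gcd iff gcd(4, v) = 4.
  Option A: v=59, gcd(4,59)=1 -> changes
  Option B: v=60, gcd(4,60)=4 -> preserves
  Option C: v=29, gcd(4,29)=1 -> changes
  Option D: v=35, gcd(4,35)=1 -> changes
  Option E: v=43, gcd(4,43)=1 -> changes

Answer: B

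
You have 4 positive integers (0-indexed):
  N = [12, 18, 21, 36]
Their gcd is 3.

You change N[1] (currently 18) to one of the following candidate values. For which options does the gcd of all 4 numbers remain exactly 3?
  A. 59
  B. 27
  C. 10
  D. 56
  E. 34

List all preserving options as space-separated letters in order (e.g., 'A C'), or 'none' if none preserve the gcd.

Answer: B

Derivation:
Old gcd = 3; gcd of others (without N[1]) = 3
New gcd for candidate v: gcd(3, v). Preserves old gcd iff gcd(3, v) = 3.
  Option A: v=59, gcd(3,59)=1 -> changes
  Option B: v=27, gcd(3,27)=3 -> preserves
  Option C: v=10, gcd(3,10)=1 -> changes
  Option D: v=56, gcd(3,56)=1 -> changes
  Option E: v=34, gcd(3,34)=1 -> changes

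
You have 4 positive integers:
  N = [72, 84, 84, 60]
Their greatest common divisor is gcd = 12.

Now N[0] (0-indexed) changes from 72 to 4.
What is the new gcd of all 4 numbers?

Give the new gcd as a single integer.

Numbers: [72, 84, 84, 60], gcd = 12
Change: index 0, 72 -> 4
gcd of the OTHER numbers (without index 0): gcd([84, 84, 60]) = 12
New gcd = gcd(g_others, new_val) = gcd(12, 4) = 4

Answer: 4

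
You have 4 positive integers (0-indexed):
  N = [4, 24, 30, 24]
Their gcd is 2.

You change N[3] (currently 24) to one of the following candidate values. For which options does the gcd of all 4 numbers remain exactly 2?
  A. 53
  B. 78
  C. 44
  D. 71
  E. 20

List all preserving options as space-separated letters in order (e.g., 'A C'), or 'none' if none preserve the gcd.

Old gcd = 2; gcd of others (without N[3]) = 2
New gcd for candidate v: gcd(2, v). Preserves old gcd iff gcd(2, v) = 2.
  Option A: v=53, gcd(2,53)=1 -> changes
  Option B: v=78, gcd(2,78)=2 -> preserves
  Option C: v=44, gcd(2,44)=2 -> preserves
  Option D: v=71, gcd(2,71)=1 -> changes
  Option E: v=20, gcd(2,20)=2 -> preserves

Answer: B C E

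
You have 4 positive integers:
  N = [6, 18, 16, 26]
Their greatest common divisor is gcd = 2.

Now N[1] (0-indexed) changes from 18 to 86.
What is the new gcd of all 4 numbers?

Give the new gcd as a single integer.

Numbers: [6, 18, 16, 26], gcd = 2
Change: index 1, 18 -> 86
gcd of the OTHER numbers (without index 1): gcd([6, 16, 26]) = 2
New gcd = gcd(g_others, new_val) = gcd(2, 86) = 2

Answer: 2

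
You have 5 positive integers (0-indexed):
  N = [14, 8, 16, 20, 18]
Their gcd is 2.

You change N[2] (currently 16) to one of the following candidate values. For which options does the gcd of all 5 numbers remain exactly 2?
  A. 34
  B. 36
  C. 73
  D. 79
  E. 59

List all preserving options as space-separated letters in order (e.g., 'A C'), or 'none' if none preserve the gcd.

Answer: A B

Derivation:
Old gcd = 2; gcd of others (without N[2]) = 2
New gcd for candidate v: gcd(2, v). Preserves old gcd iff gcd(2, v) = 2.
  Option A: v=34, gcd(2,34)=2 -> preserves
  Option B: v=36, gcd(2,36)=2 -> preserves
  Option C: v=73, gcd(2,73)=1 -> changes
  Option D: v=79, gcd(2,79)=1 -> changes
  Option E: v=59, gcd(2,59)=1 -> changes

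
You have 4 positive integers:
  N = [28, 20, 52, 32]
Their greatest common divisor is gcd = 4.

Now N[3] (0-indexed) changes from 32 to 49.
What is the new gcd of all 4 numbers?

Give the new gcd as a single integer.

Answer: 1

Derivation:
Numbers: [28, 20, 52, 32], gcd = 4
Change: index 3, 32 -> 49
gcd of the OTHER numbers (without index 3): gcd([28, 20, 52]) = 4
New gcd = gcd(g_others, new_val) = gcd(4, 49) = 1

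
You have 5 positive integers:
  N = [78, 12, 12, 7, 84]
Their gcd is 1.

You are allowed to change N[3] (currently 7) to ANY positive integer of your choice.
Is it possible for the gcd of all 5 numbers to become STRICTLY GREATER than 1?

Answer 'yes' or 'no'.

Current gcd = 1
gcd of all OTHER numbers (without N[3]=7): gcd([78, 12, 12, 84]) = 6
The new gcd after any change is gcd(6, new_value).
This can be at most 6.
Since 6 > old gcd 1, the gcd CAN increase (e.g., set N[3] = 6).

Answer: yes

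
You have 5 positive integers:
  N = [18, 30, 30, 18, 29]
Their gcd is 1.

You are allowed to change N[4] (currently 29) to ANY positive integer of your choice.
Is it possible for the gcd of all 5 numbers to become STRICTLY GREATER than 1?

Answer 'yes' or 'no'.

Current gcd = 1
gcd of all OTHER numbers (without N[4]=29): gcd([18, 30, 30, 18]) = 6
The new gcd after any change is gcd(6, new_value).
This can be at most 6.
Since 6 > old gcd 1, the gcd CAN increase (e.g., set N[4] = 6).

Answer: yes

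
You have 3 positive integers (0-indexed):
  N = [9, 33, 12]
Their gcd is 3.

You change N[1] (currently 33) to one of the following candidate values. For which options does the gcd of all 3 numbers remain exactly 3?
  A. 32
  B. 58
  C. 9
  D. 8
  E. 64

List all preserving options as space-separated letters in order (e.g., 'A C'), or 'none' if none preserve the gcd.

Old gcd = 3; gcd of others (without N[1]) = 3
New gcd for candidate v: gcd(3, v). Preserves old gcd iff gcd(3, v) = 3.
  Option A: v=32, gcd(3,32)=1 -> changes
  Option B: v=58, gcd(3,58)=1 -> changes
  Option C: v=9, gcd(3,9)=3 -> preserves
  Option D: v=8, gcd(3,8)=1 -> changes
  Option E: v=64, gcd(3,64)=1 -> changes

Answer: C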